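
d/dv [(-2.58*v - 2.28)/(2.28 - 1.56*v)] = (21.521376 - 14.725152*v)/(1.56*v - 2.28)^3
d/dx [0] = 0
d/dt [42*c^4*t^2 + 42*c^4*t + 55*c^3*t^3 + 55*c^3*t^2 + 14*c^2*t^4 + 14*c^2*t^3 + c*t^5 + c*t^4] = c*(84*c^3*t + 42*c^3 + 165*c^2*t^2 + 110*c^2*t + 56*c*t^3 + 42*c*t^2 + 5*t^4 + 4*t^3)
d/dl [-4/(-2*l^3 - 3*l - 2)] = 12*(-2*l^2 - 1)/(2*l^3 + 3*l + 2)^2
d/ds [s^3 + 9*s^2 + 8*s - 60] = 3*s^2 + 18*s + 8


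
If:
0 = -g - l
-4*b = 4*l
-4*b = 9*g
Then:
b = 0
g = 0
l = 0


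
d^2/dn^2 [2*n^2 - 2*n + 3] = 4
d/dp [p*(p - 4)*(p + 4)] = 3*p^2 - 16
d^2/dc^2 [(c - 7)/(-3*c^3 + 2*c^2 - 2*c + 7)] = 2*(-(c - 7)*(9*c^2 - 4*c + 2)^2 + (9*c^2 - 4*c + (c - 7)*(9*c - 2) + 2)*(3*c^3 - 2*c^2 + 2*c - 7))/(3*c^3 - 2*c^2 + 2*c - 7)^3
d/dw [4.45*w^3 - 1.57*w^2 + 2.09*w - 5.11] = 13.35*w^2 - 3.14*w + 2.09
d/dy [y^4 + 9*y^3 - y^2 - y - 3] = 4*y^3 + 27*y^2 - 2*y - 1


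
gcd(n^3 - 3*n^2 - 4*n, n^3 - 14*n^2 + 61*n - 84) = n - 4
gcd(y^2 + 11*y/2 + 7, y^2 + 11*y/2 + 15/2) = 1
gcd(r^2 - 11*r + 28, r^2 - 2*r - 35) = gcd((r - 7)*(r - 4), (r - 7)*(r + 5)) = r - 7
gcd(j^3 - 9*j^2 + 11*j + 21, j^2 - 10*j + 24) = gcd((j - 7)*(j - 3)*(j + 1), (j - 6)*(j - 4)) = 1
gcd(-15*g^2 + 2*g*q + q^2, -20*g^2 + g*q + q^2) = 5*g + q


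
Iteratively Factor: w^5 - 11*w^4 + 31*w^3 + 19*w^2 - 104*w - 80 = (w - 5)*(w^4 - 6*w^3 + w^2 + 24*w + 16) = (w - 5)*(w + 1)*(w^3 - 7*w^2 + 8*w + 16) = (w - 5)*(w - 4)*(w + 1)*(w^2 - 3*w - 4) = (w - 5)*(w - 4)^2*(w + 1)*(w + 1)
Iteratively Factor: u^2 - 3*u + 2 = (u - 2)*(u - 1)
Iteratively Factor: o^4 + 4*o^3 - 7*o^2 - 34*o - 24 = (o + 1)*(o^3 + 3*o^2 - 10*o - 24) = (o + 1)*(o + 2)*(o^2 + o - 12) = (o + 1)*(o + 2)*(o + 4)*(o - 3)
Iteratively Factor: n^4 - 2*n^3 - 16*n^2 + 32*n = (n - 4)*(n^3 + 2*n^2 - 8*n) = (n - 4)*(n + 4)*(n^2 - 2*n) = n*(n - 4)*(n + 4)*(n - 2)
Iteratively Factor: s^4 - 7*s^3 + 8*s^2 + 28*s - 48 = (s + 2)*(s^3 - 9*s^2 + 26*s - 24) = (s - 3)*(s + 2)*(s^2 - 6*s + 8) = (s - 4)*(s - 3)*(s + 2)*(s - 2)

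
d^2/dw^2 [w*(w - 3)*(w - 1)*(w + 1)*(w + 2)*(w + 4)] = 30*w^4 + 60*w^3 - 132*w^2 - 162*w + 20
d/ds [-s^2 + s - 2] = 1 - 2*s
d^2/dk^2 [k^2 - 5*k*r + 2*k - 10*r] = 2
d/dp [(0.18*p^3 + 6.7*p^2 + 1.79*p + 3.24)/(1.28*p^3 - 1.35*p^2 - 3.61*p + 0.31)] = (1.11022302462516e-16*p^5 - 8.819*p^4 - 5.882*p^3 - 34.0447*p^2 + 12.902*p + 12.2513)/(1.6384*p^6 - 3.456*p^5 - 7.4191*p^4 + 10.5406*p^3 + 12.1951*p^2 - 2.2382*p + 0.0961)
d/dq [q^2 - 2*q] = 2*q - 2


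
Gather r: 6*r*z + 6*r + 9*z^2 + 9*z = r*(6*z + 6) + 9*z^2 + 9*z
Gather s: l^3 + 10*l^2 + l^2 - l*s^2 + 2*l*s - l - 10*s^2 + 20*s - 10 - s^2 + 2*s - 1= l^3 + 11*l^2 - l + s^2*(-l - 11) + s*(2*l + 22) - 11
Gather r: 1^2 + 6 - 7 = 0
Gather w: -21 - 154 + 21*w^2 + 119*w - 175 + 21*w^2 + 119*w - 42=42*w^2 + 238*w - 392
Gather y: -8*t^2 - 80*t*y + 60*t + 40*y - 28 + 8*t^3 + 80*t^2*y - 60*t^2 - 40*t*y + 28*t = 8*t^3 - 68*t^2 + 88*t + y*(80*t^2 - 120*t + 40) - 28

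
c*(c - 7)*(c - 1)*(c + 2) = c^4 - 6*c^3 - 9*c^2 + 14*c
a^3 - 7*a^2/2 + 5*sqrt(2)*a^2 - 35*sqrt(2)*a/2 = a*(a - 7/2)*(a + 5*sqrt(2))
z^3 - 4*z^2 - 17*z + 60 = (z - 5)*(z - 3)*(z + 4)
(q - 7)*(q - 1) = q^2 - 8*q + 7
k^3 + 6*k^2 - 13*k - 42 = (k - 3)*(k + 2)*(k + 7)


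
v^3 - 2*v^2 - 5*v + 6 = (v - 3)*(v - 1)*(v + 2)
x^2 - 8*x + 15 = (x - 5)*(x - 3)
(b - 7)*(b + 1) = b^2 - 6*b - 7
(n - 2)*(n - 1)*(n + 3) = n^3 - 7*n + 6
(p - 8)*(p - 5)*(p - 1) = p^3 - 14*p^2 + 53*p - 40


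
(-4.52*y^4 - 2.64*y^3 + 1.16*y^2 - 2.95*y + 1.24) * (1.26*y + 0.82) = -5.6952*y^5 - 7.0328*y^4 - 0.7032*y^3 - 2.7658*y^2 - 0.8566*y + 1.0168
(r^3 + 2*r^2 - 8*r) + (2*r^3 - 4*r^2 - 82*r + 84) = 3*r^3 - 2*r^2 - 90*r + 84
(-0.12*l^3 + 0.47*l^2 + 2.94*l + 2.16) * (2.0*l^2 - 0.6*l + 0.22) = -0.24*l^5 + 1.012*l^4 + 5.5716*l^3 + 2.6594*l^2 - 0.6492*l + 0.4752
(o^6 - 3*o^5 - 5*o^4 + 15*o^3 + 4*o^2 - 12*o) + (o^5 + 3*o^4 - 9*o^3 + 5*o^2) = o^6 - 2*o^5 - 2*o^4 + 6*o^3 + 9*o^2 - 12*o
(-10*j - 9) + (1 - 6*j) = -16*j - 8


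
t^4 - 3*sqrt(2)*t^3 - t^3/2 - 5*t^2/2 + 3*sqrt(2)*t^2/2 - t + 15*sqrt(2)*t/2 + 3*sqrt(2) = (t - 2)*(t + 1/2)*(t + 1)*(t - 3*sqrt(2))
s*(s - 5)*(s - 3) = s^3 - 8*s^2 + 15*s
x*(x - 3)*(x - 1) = x^3 - 4*x^2 + 3*x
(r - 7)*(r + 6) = r^2 - r - 42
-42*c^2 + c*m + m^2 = (-6*c + m)*(7*c + m)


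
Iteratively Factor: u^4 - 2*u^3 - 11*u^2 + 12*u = (u)*(u^3 - 2*u^2 - 11*u + 12) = u*(u + 3)*(u^2 - 5*u + 4) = u*(u - 4)*(u + 3)*(u - 1)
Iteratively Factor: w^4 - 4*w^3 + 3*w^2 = (w)*(w^3 - 4*w^2 + 3*w) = w*(w - 1)*(w^2 - 3*w) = w*(w - 3)*(w - 1)*(w)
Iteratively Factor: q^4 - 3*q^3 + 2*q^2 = (q - 1)*(q^3 - 2*q^2) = (q - 2)*(q - 1)*(q^2) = q*(q - 2)*(q - 1)*(q)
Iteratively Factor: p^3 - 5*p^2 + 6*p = (p - 2)*(p^2 - 3*p) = p*(p - 2)*(p - 3)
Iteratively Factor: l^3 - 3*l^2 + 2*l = (l - 1)*(l^2 - 2*l) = l*(l - 1)*(l - 2)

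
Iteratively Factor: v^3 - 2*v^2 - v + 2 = (v - 1)*(v^2 - v - 2) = (v - 2)*(v - 1)*(v + 1)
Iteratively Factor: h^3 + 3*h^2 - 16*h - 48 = (h + 4)*(h^2 - h - 12) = (h + 3)*(h + 4)*(h - 4)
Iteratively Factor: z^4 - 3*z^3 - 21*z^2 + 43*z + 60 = (z - 3)*(z^3 - 21*z - 20) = (z - 3)*(z + 1)*(z^2 - z - 20) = (z - 5)*(z - 3)*(z + 1)*(z + 4)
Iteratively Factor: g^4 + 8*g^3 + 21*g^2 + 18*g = (g + 3)*(g^3 + 5*g^2 + 6*g) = (g + 2)*(g + 3)*(g^2 + 3*g) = (g + 2)*(g + 3)^2*(g)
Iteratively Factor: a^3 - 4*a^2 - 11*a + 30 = (a + 3)*(a^2 - 7*a + 10) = (a - 2)*(a + 3)*(a - 5)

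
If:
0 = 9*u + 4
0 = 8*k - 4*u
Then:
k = -2/9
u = -4/9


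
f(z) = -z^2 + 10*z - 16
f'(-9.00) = 28.00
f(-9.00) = -187.00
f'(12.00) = -14.00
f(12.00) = -40.00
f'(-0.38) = 10.76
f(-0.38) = -19.94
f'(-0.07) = 10.14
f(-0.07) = -16.70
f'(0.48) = 9.04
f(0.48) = -11.43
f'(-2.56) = 15.12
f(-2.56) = -48.15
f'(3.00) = 4.00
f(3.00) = 5.00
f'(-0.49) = 10.98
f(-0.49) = -21.14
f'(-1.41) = 12.82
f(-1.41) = -32.09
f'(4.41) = 1.18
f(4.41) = 8.65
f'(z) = 10 - 2*z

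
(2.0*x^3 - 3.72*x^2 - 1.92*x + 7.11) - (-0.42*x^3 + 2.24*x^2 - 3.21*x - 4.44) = 2.42*x^3 - 5.96*x^2 + 1.29*x + 11.55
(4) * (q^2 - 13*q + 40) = 4*q^2 - 52*q + 160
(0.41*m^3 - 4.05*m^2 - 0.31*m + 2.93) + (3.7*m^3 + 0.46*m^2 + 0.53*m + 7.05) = 4.11*m^3 - 3.59*m^2 + 0.22*m + 9.98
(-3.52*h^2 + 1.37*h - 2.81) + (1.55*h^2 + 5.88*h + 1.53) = -1.97*h^2 + 7.25*h - 1.28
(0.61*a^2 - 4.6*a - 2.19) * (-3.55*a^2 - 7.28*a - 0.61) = -2.1655*a^4 + 11.8892*a^3 + 40.8904*a^2 + 18.7492*a + 1.3359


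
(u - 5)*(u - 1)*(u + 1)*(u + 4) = u^4 - u^3 - 21*u^2 + u + 20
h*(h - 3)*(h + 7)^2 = h^4 + 11*h^3 + 7*h^2 - 147*h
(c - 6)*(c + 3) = c^2 - 3*c - 18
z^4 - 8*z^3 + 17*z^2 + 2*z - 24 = (z - 4)*(z - 3)*(z - 2)*(z + 1)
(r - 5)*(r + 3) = r^2 - 2*r - 15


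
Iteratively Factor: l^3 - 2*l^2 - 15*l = (l)*(l^2 - 2*l - 15) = l*(l - 5)*(l + 3)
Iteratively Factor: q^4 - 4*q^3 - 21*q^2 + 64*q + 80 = (q + 1)*(q^3 - 5*q^2 - 16*q + 80) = (q + 1)*(q + 4)*(q^2 - 9*q + 20) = (q - 5)*(q + 1)*(q + 4)*(q - 4)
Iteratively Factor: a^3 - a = (a + 1)*(a^2 - a) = a*(a + 1)*(a - 1)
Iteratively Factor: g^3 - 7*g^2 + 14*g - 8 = (g - 1)*(g^2 - 6*g + 8) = (g - 2)*(g - 1)*(g - 4)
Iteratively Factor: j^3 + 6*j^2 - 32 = (j + 4)*(j^2 + 2*j - 8) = (j + 4)^2*(j - 2)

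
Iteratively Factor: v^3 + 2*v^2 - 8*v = (v - 2)*(v^2 + 4*v) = (v - 2)*(v + 4)*(v)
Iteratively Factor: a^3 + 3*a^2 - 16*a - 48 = (a + 4)*(a^2 - a - 12) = (a + 3)*(a + 4)*(a - 4)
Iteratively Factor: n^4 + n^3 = (n)*(n^3 + n^2) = n^2*(n^2 + n) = n^2*(n + 1)*(n)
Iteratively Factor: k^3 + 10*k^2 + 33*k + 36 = (k + 3)*(k^2 + 7*k + 12) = (k + 3)^2*(k + 4)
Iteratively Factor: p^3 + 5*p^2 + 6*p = (p + 2)*(p^2 + 3*p) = (p + 2)*(p + 3)*(p)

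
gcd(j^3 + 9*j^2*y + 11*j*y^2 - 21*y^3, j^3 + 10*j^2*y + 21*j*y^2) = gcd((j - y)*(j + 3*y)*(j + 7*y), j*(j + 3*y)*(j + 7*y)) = j^2 + 10*j*y + 21*y^2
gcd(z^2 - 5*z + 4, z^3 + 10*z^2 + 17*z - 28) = z - 1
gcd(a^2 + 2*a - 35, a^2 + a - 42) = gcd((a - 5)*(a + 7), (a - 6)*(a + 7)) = a + 7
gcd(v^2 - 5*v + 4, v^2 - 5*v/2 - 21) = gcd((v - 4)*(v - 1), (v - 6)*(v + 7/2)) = 1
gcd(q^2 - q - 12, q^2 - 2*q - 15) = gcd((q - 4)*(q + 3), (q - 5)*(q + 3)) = q + 3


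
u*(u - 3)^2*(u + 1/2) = u^4 - 11*u^3/2 + 6*u^2 + 9*u/2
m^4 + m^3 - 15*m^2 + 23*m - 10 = (m - 2)*(m - 1)^2*(m + 5)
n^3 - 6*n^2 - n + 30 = (n - 5)*(n - 3)*(n + 2)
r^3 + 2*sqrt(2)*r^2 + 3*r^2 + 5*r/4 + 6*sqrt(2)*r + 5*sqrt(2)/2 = (r + 1/2)*(r + 5/2)*(r + 2*sqrt(2))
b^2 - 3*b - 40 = (b - 8)*(b + 5)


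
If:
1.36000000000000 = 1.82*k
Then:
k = 0.75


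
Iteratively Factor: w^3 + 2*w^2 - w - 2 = (w - 1)*(w^2 + 3*w + 2) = (w - 1)*(w + 2)*(w + 1)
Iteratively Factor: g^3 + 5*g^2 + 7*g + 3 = (g + 1)*(g^2 + 4*g + 3) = (g + 1)^2*(g + 3)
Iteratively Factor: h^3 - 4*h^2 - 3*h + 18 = (h - 3)*(h^2 - h - 6) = (h - 3)^2*(h + 2)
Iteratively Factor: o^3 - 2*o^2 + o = (o - 1)*(o^2 - o) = (o - 1)^2*(o)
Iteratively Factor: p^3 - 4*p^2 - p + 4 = (p + 1)*(p^2 - 5*p + 4) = (p - 1)*(p + 1)*(p - 4)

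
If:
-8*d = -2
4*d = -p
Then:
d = 1/4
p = -1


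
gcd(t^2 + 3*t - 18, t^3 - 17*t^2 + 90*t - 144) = t - 3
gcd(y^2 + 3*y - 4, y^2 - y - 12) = 1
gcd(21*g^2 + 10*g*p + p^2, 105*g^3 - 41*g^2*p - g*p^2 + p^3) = 7*g + p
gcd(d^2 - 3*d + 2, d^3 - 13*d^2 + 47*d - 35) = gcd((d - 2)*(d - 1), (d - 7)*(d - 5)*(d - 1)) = d - 1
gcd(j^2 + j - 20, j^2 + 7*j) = 1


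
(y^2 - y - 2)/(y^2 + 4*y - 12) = (y + 1)/(y + 6)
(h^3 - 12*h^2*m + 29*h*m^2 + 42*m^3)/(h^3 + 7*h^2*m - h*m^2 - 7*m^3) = (h^2 - 13*h*m + 42*m^2)/(h^2 + 6*h*m - 7*m^2)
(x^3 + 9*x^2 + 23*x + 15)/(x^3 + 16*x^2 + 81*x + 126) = (x^2 + 6*x + 5)/(x^2 + 13*x + 42)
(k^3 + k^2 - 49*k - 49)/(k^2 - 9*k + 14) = (k^2 + 8*k + 7)/(k - 2)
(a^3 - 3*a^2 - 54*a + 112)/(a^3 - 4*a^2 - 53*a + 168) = (a - 2)/(a - 3)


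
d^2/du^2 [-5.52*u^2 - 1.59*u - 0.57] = -11.0400000000000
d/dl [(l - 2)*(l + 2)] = 2*l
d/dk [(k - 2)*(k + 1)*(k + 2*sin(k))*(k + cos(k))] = -(k - 2)*(k + 1)*(k + 2*sin(k))*(sin(k) - 1) + (k - 2)*(k + 1)*(k + cos(k))*(2*cos(k) + 1) + (k - 2)*(k + 2*sin(k))*(k + cos(k)) + (k + 1)*(k + 2*sin(k))*(k + cos(k))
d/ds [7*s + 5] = 7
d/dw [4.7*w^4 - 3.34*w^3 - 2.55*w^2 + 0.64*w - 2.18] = 18.8*w^3 - 10.02*w^2 - 5.1*w + 0.64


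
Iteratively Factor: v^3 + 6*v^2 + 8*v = (v + 4)*(v^2 + 2*v) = v*(v + 4)*(v + 2)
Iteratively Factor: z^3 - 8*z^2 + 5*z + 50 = (z - 5)*(z^2 - 3*z - 10) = (z - 5)^2*(z + 2)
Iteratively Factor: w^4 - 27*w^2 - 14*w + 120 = (w - 2)*(w^3 + 2*w^2 - 23*w - 60) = (w - 2)*(w + 4)*(w^2 - 2*w - 15) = (w - 2)*(w + 3)*(w + 4)*(w - 5)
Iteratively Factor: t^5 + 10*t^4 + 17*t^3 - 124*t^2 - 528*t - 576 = (t + 4)*(t^4 + 6*t^3 - 7*t^2 - 96*t - 144) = (t + 3)*(t + 4)*(t^3 + 3*t^2 - 16*t - 48) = (t + 3)*(t + 4)^2*(t^2 - t - 12) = (t + 3)^2*(t + 4)^2*(t - 4)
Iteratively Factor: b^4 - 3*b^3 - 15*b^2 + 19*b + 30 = (b + 3)*(b^3 - 6*b^2 + 3*b + 10) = (b - 2)*(b + 3)*(b^2 - 4*b - 5) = (b - 2)*(b + 1)*(b + 3)*(b - 5)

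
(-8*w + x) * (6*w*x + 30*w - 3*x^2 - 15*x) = -48*w^2*x - 240*w^2 + 30*w*x^2 + 150*w*x - 3*x^3 - 15*x^2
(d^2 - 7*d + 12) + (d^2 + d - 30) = 2*d^2 - 6*d - 18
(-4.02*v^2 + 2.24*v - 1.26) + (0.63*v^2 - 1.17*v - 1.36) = -3.39*v^2 + 1.07*v - 2.62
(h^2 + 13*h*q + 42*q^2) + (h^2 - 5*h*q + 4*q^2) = 2*h^2 + 8*h*q + 46*q^2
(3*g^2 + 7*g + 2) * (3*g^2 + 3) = 9*g^4 + 21*g^3 + 15*g^2 + 21*g + 6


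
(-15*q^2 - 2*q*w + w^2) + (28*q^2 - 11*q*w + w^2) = 13*q^2 - 13*q*w + 2*w^2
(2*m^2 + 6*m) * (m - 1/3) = 2*m^3 + 16*m^2/3 - 2*m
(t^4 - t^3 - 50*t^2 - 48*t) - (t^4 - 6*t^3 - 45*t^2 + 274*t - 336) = 5*t^3 - 5*t^2 - 322*t + 336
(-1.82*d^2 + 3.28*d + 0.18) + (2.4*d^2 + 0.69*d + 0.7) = 0.58*d^2 + 3.97*d + 0.88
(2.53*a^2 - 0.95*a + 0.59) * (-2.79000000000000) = -7.0587*a^2 + 2.6505*a - 1.6461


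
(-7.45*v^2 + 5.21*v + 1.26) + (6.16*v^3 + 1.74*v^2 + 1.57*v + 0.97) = 6.16*v^3 - 5.71*v^2 + 6.78*v + 2.23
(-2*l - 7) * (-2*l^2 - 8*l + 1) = 4*l^3 + 30*l^2 + 54*l - 7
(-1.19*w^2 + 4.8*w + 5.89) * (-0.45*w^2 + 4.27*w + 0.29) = 0.5355*w^4 - 7.2413*w^3 + 17.5004*w^2 + 26.5423*w + 1.7081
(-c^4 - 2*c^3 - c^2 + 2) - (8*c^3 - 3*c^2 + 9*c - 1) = -c^4 - 10*c^3 + 2*c^2 - 9*c + 3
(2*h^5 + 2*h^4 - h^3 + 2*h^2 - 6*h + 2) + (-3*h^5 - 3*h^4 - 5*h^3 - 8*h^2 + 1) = -h^5 - h^4 - 6*h^3 - 6*h^2 - 6*h + 3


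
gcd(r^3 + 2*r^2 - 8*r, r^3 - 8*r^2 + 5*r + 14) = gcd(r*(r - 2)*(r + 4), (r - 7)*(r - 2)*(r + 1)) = r - 2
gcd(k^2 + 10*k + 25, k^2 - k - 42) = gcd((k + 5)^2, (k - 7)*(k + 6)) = 1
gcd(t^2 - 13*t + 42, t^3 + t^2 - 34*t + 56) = 1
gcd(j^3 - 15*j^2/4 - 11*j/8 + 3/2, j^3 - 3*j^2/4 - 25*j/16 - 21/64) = j + 3/4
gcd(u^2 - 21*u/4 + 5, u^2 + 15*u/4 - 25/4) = u - 5/4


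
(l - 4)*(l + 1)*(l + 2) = l^3 - l^2 - 10*l - 8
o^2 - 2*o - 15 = (o - 5)*(o + 3)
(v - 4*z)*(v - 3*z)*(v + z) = v^3 - 6*v^2*z + 5*v*z^2 + 12*z^3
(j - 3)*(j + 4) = j^2 + j - 12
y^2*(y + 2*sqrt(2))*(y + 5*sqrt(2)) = y^4 + 7*sqrt(2)*y^3 + 20*y^2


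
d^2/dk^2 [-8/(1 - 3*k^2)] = 48*(9*k^2 + 1)/(3*k^2 - 1)^3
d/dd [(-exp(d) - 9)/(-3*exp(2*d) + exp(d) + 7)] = (-(exp(d) + 9)*(6*exp(d) - 1) + 3*exp(2*d) - exp(d) - 7)*exp(d)/(-3*exp(2*d) + exp(d) + 7)^2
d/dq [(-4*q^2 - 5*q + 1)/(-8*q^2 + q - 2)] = (-44*q^2 + 32*q + 9)/(64*q^4 - 16*q^3 + 33*q^2 - 4*q + 4)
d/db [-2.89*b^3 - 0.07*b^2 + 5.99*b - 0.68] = -8.67*b^2 - 0.14*b + 5.99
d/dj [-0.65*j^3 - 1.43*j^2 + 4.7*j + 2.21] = -1.95*j^2 - 2.86*j + 4.7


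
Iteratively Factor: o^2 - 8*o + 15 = (o - 3)*(o - 5)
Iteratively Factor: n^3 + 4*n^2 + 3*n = (n)*(n^2 + 4*n + 3) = n*(n + 3)*(n + 1)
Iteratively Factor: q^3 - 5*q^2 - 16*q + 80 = (q + 4)*(q^2 - 9*q + 20) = (q - 4)*(q + 4)*(q - 5)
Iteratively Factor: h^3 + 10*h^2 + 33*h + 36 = (h + 4)*(h^2 + 6*h + 9) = (h + 3)*(h + 4)*(h + 3)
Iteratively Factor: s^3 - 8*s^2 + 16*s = (s - 4)*(s^2 - 4*s) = (s - 4)^2*(s)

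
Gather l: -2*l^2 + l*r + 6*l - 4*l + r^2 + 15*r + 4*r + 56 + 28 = -2*l^2 + l*(r + 2) + r^2 + 19*r + 84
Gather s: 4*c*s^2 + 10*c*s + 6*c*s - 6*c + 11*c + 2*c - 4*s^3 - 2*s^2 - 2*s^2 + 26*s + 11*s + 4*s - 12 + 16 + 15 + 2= 7*c - 4*s^3 + s^2*(4*c - 4) + s*(16*c + 41) + 21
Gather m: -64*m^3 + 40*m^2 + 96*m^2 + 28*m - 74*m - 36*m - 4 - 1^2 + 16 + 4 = -64*m^3 + 136*m^2 - 82*m + 15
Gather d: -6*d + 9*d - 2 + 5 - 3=3*d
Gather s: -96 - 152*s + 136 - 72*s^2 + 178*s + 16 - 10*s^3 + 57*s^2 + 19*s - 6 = -10*s^3 - 15*s^2 + 45*s + 50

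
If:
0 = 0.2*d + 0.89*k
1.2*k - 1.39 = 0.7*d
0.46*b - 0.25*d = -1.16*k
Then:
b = -1.59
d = -1.43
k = 0.32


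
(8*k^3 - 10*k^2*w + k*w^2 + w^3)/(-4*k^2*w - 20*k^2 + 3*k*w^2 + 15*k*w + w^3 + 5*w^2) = (-2*k + w)/(w + 5)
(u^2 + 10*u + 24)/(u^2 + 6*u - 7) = (u^2 + 10*u + 24)/(u^2 + 6*u - 7)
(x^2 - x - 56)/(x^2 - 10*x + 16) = (x + 7)/(x - 2)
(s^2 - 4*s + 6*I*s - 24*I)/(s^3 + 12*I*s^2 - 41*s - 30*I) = (s - 4)/(s^2 + 6*I*s - 5)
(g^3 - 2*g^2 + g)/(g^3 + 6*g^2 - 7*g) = (g - 1)/(g + 7)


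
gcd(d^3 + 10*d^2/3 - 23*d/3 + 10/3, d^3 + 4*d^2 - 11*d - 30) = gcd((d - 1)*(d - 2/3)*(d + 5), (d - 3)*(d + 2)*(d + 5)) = d + 5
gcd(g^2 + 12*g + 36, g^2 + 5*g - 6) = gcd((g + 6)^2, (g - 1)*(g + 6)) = g + 6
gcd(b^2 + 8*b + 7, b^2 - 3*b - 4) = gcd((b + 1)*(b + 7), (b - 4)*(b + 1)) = b + 1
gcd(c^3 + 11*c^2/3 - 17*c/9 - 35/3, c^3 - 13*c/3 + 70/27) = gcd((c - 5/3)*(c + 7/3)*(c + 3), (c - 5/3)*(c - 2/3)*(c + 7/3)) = c^2 + 2*c/3 - 35/9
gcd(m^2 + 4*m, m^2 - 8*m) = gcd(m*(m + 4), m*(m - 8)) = m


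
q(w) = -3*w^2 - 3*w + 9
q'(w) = -6*w - 3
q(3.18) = -30.88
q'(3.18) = -22.08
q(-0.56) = 9.74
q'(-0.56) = 0.36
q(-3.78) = -22.53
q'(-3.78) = 19.68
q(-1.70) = 5.43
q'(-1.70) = 7.20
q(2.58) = -18.71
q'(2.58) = -18.48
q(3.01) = -27.21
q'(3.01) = -21.06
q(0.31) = 7.78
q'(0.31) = -4.86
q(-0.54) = 9.75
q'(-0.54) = 0.24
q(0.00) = 9.00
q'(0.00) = -3.00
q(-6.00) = -81.00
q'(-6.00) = 33.00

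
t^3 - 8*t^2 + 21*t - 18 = (t - 3)^2*(t - 2)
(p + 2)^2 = p^2 + 4*p + 4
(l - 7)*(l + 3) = l^2 - 4*l - 21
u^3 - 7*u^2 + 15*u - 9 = (u - 3)^2*(u - 1)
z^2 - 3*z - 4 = (z - 4)*(z + 1)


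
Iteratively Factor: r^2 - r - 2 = (r + 1)*(r - 2)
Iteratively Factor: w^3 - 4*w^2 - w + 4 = (w - 1)*(w^2 - 3*w - 4) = (w - 4)*(w - 1)*(w + 1)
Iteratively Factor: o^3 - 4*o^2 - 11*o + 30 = (o + 3)*(o^2 - 7*o + 10) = (o - 2)*(o + 3)*(o - 5)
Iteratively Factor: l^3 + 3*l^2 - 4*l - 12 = (l + 3)*(l^2 - 4) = (l - 2)*(l + 3)*(l + 2)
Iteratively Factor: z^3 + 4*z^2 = (z)*(z^2 + 4*z) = z*(z + 4)*(z)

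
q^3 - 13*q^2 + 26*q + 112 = (q - 8)*(q - 7)*(q + 2)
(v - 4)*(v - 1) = v^2 - 5*v + 4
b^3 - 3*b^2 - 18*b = b*(b - 6)*(b + 3)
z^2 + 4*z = z*(z + 4)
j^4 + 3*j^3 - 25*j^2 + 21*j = j*(j - 3)*(j - 1)*(j + 7)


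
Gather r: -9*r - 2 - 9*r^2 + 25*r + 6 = -9*r^2 + 16*r + 4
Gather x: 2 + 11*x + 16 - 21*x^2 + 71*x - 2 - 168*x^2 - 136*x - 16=-189*x^2 - 54*x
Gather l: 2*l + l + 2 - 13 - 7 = 3*l - 18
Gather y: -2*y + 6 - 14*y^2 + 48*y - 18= -14*y^2 + 46*y - 12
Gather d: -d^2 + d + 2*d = -d^2 + 3*d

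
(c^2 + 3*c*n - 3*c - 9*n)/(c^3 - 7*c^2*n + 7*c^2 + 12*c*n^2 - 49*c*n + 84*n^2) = (c^2 + 3*c*n - 3*c - 9*n)/(c^3 - 7*c^2*n + 7*c^2 + 12*c*n^2 - 49*c*n + 84*n^2)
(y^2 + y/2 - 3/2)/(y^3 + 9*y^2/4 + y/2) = 2*(2*y^2 + y - 3)/(y*(4*y^2 + 9*y + 2))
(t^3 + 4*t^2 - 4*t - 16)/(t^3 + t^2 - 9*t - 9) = (t^3 + 4*t^2 - 4*t - 16)/(t^3 + t^2 - 9*t - 9)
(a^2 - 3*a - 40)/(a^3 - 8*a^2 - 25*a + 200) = 1/(a - 5)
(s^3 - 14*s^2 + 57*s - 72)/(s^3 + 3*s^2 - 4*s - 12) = (s^3 - 14*s^2 + 57*s - 72)/(s^3 + 3*s^2 - 4*s - 12)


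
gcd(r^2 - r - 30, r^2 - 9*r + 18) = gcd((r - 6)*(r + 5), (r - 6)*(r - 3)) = r - 6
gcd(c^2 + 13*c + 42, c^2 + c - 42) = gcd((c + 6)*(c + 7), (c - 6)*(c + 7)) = c + 7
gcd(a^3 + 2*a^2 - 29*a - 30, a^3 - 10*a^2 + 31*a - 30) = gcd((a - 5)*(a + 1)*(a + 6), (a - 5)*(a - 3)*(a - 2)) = a - 5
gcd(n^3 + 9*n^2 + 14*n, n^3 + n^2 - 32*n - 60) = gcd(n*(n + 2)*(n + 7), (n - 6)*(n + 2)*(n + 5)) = n + 2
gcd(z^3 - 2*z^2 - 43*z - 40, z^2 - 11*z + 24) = z - 8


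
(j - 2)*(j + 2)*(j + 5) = j^3 + 5*j^2 - 4*j - 20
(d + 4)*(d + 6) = d^2 + 10*d + 24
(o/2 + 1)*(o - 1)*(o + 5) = o^3/2 + 3*o^2 + 3*o/2 - 5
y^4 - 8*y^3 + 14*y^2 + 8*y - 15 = (y - 5)*(y - 3)*(y - 1)*(y + 1)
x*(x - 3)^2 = x^3 - 6*x^2 + 9*x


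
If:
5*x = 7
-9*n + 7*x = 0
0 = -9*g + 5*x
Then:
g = 7/9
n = 49/45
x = 7/5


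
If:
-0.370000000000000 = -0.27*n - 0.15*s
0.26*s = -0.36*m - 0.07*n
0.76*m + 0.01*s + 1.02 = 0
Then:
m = -1.37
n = 0.38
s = 1.79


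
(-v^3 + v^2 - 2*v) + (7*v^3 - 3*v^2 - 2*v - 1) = 6*v^3 - 2*v^2 - 4*v - 1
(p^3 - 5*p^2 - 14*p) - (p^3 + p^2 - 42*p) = -6*p^2 + 28*p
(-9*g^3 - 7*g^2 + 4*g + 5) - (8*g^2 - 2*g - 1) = -9*g^3 - 15*g^2 + 6*g + 6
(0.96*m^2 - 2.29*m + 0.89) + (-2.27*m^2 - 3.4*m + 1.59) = -1.31*m^2 - 5.69*m + 2.48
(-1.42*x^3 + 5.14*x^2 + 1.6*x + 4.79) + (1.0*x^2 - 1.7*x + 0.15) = -1.42*x^3 + 6.14*x^2 - 0.0999999999999999*x + 4.94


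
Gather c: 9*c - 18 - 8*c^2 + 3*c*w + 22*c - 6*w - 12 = -8*c^2 + c*(3*w + 31) - 6*w - 30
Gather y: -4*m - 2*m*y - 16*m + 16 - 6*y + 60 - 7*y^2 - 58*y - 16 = -20*m - 7*y^2 + y*(-2*m - 64) + 60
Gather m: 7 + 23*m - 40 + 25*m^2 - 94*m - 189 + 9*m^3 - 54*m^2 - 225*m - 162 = 9*m^3 - 29*m^2 - 296*m - 384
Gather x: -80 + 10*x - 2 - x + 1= 9*x - 81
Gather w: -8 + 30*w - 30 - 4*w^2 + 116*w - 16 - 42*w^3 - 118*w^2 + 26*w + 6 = -42*w^3 - 122*w^2 + 172*w - 48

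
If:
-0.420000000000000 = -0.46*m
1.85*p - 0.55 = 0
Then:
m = 0.91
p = 0.30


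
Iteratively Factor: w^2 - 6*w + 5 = (w - 5)*(w - 1)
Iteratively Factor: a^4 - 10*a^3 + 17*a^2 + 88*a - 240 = (a - 5)*(a^3 - 5*a^2 - 8*a + 48) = (a - 5)*(a + 3)*(a^2 - 8*a + 16) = (a - 5)*(a - 4)*(a + 3)*(a - 4)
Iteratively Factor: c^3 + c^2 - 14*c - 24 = (c + 3)*(c^2 - 2*c - 8) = (c - 4)*(c + 3)*(c + 2)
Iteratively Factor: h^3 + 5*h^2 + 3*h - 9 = (h + 3)*(h^2 + 2*h - 3) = (h - 1)*(h + 3)*(h + 3)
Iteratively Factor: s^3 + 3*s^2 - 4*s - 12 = (s + 3)*(s^2 - 4) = (s - 2)*(s + 3)*(s + 2)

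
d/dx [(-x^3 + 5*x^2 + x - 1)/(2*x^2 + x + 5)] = 2*(-x^4 - x^3 - 6*x^2 + 27*x + 3)/(4*x^4 + 4*x^3 + 21*x^2 + 10*x + 25)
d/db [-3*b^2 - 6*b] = -6*b - 6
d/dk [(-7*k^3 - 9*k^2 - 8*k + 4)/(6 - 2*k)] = (7*k^3 - 27*k^2 - 27*k - 10)/(k^2 - 6*k + 9)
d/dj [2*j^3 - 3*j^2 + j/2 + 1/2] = 6*j^2 - 6*j + 1/2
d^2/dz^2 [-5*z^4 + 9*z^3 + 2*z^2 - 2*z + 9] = -60*z^2 + 54*z + 4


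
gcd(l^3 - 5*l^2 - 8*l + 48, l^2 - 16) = l - 4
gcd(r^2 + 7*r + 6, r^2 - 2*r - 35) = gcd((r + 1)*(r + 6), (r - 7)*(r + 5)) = 1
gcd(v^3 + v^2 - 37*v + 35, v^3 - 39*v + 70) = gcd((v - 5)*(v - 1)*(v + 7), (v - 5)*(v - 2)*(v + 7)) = v^2 + 2*v - 35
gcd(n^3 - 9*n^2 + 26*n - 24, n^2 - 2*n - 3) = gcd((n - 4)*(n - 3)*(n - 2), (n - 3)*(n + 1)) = n - 3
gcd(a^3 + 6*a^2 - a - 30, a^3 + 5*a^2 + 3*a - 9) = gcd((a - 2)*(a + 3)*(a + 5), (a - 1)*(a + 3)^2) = a + 3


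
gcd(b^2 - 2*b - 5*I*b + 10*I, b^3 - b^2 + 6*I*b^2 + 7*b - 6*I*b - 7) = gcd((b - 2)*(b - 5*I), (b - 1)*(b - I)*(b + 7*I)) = 1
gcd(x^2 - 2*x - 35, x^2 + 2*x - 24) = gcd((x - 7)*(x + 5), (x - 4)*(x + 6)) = 1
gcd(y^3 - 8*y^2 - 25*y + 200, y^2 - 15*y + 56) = y - 8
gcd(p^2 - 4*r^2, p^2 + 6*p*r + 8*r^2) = p + 2*r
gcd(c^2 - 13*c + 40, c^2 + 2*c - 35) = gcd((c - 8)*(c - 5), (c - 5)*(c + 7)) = c - 5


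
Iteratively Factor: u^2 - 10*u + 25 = (u - 5)*(u - 5)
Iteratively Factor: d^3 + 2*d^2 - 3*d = (d + 3)*(d^2 - d) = (d - 1)*(d + 3)*(d)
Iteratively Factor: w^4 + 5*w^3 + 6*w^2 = (w + 2)*(w^3 + 3*w^2) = (w + 2)*(w + 3)*(w^2) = w*(w + 2)*(w + 3)*(w)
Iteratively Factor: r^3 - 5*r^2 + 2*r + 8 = (r - 2)*(r^2 - 3*r - 4) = (r - 4)*(r - 2)*(r + 1)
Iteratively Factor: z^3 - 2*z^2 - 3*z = (z)*(z^2 - 2*z - 3) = z*(z + 1)*(z - 3)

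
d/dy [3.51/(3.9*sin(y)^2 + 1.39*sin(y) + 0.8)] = -(27.378*sin(y) + 4.8789)*cos(y)/(3.9*sin(y)^2 + 1.39*sin(y) + 0.8)^2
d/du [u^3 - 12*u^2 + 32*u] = 3*u^2 - 24*u + 32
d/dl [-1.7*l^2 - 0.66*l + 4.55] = -3.4*l - 0.66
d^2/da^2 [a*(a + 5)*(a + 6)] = 6*a + 22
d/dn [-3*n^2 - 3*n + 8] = -6*n - 3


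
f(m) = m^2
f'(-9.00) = -18.00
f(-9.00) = 81.00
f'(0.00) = 0.00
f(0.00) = 0.00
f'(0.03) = 0.06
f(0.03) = 0.00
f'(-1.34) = -2.68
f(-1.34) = 1.80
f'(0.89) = 1.78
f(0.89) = 0.79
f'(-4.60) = -9.20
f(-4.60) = 21.16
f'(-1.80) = -3.60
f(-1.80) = 3.24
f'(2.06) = 4.12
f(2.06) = 4.24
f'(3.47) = 6.94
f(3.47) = 12.04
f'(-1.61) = -3.22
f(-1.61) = 2.59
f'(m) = 2*m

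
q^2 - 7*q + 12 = (q - 4)*(q - 3)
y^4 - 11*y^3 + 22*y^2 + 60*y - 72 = (y - 6)^2*(y - 1)*(y + 2)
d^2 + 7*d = d*(d + 7)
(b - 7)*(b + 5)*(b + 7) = b^3 + 5*b^2 - 49*b - 245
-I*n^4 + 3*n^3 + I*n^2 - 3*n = n*(n - 1)*(n + 3*I)*(-I*n - I)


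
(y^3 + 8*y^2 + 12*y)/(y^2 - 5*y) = (y^2 + 8*y + 12)/(y - 5)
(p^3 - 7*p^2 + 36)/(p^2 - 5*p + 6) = (p^2 - 4*p - 12)/(p - 2)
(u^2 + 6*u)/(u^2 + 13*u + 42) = u/(u + 7)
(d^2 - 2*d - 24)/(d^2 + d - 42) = (d + 4)/(d + 7)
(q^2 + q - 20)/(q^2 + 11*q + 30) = (q - 4)/(q + 6)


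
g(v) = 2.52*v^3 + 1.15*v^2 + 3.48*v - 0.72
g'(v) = 7.56*v^2 + 2.3*v + 3.48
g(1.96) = 29.49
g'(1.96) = 37.03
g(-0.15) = -1.22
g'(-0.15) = 3.31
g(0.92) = 5.42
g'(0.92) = 11.99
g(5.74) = 533.73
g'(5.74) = 265.77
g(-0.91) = -4.83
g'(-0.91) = 7.65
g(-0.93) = -4.99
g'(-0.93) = 7.88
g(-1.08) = -6.31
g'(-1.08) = 9.81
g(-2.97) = -66.93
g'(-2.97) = 63.34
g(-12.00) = -4231.44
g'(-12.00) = 1064.52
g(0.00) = -0.72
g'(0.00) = 3.48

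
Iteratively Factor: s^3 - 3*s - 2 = (s + 1)*(s^2 - s - 2) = (s + 1)^2*(s - 2)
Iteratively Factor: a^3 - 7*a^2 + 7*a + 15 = (a - 5)*(a^2 - 2*a - 3) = (a - 5)*(a + 1)*(a - 3)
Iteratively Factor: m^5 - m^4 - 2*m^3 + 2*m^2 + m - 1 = (m + 1)*(m^4 - 2*m^3 + 2*m - 1) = (m - 1)*(m + 1)*(m^3 - m^2 - m + 1) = (m - 1)*(m + 1)^2*(m^2 - 2*m + 1) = (m - 1)^2*(m + 1)^2*(m - 1)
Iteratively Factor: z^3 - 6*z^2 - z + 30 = (z - 5)*(z^2 - z - 6) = (z - 5)*(z - 3)*(z + 2)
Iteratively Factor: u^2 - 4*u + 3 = (u - 1)*(u - 3)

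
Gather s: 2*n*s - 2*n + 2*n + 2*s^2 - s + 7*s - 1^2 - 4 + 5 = 2*s^2 + s*(2*n + 6)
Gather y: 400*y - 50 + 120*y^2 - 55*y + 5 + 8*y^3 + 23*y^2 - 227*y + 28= 8*y^3 + 143*y^2 + 118*y - 17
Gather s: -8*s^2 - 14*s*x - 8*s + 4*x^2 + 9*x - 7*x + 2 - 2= -8*s^2 + s*(-14*x - 8) + 4*x^2 + 2*x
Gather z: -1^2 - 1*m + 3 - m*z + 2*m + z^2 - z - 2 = m + z^2 + z*(-m - 1)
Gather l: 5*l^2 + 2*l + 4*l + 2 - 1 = 5*l^2 + 6*l + 1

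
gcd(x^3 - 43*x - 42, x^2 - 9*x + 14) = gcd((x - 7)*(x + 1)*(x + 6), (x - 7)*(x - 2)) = x - 7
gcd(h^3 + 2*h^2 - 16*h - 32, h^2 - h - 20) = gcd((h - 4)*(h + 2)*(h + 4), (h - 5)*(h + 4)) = h + 4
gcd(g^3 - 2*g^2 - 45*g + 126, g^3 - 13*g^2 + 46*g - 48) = g - 3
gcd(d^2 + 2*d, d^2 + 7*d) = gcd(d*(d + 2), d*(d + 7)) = d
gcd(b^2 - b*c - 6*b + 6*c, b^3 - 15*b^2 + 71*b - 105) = 1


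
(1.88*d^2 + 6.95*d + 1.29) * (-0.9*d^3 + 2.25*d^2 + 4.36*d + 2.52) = -1.692*d^5 - 2.025*d^4 + 22.6733*d^3 + 37.9421*d^2 + 23.1384*d + 3.2508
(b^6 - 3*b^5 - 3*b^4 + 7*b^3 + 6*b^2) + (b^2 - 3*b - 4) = b^6 - 3*b^5 - 3*b^4 + 7*b^3 + 7*b^2 - 3*b - 4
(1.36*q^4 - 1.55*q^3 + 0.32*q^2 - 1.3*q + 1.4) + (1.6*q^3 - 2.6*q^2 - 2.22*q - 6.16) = 1.36*q^4 + 0.05*q^3 - 2.28*q^2 - 3.52*q - 4.76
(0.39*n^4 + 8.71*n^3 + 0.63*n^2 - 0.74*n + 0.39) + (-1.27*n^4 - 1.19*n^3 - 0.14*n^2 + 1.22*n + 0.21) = -0.88*n^4 + 7.52*n^3 + 0.49*n^2 + 0.48*n + 0.6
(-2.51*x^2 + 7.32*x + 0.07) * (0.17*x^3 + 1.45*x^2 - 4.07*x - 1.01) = -0.4267*x^5 - 2.3951*x^4 + 20.8416*x^3 - 27.1558*x^2 - 7.6781*x - 0.0707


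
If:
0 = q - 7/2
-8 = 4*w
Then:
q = 7/2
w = -2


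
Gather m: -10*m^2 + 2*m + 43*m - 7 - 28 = -10*m^2 + 45*m - 35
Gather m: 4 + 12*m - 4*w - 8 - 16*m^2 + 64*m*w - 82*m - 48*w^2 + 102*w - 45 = -16*m^2 + m*(64*w - 70) - 48*w^2 + 98*w - 49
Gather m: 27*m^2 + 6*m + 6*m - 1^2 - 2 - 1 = 27*m^2 + 12*m - 4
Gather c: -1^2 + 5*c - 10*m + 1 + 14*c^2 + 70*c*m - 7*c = 14*c^2 + c*(70*m - 2) - 10*m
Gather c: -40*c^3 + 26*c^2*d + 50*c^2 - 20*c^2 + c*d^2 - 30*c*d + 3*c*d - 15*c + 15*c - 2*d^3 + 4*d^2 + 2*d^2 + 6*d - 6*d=-40*c^3 + c^2*(26*d + 30) + c*(d^2 - 27*d) - 2*d^3 + 6*d^2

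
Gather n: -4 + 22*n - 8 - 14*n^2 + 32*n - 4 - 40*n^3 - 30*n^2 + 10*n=-40*n^3 - 44*n^2 + 64*n - 16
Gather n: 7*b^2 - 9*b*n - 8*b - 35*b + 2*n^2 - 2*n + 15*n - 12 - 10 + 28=7*b^2 - 43*b + 2*n^2 + n*(13 - 9*b) + 6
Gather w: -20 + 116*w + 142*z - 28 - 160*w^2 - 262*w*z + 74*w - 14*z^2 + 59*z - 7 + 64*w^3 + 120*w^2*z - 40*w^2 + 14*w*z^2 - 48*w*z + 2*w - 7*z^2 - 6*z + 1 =64*w^3 + w^2*(120*z - 200) + w*(14*z^2 - 310*z + 192) - 21*z^2 + 195*z - 54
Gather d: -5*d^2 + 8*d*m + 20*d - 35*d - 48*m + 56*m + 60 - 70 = -5*d^2 + d*(8*m - 15) + 8*m - 10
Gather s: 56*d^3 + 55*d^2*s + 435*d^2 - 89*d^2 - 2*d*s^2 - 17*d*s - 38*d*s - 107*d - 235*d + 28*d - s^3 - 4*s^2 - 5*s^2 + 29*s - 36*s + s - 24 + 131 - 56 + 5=56*d^3 + 346*d^2 - 314*d - s^3 + s^2*(-2*d - 9) + s*(55*d^2 - 55*d - 6) + 56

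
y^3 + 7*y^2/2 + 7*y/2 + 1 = (y + 1/2)*(y + 1)*(y + 2)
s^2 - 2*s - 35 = (s - 7)*(s + 5)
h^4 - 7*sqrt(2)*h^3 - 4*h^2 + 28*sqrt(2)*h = h*(h - 2)*(h + 2)*(h - 7*sqrt(2))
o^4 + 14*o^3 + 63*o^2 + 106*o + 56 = (o + 1)*(o + 2)*(o + 4)*(o + 7)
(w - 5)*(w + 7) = w^2 + 2*w - 35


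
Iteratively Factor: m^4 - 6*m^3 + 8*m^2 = (m)*(m^3 - 6*m^2 + 8*m) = m^2*(m^2 - 6*m + 8) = m^2*(m - 2)*(m - 4)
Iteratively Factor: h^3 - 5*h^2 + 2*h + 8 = (h + 1)*(h^2 - 6*h + 8) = (h - 4)*(h + 1)*(h - 2)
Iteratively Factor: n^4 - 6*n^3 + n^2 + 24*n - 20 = (n - 5)*(n^3 - n^2 - 4*n + 4) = (n - 5)*(n - 2)*(n^2 + n - 2) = (n - 5)*(n - 2)*(n + 2)*(n - 1)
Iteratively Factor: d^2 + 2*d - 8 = (d - 2)*(d + 4)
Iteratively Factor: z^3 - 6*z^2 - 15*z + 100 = (z - 5)*(z^2 - z - 20) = (z - 5)^2*(z + 4)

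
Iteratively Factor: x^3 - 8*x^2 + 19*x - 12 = (x - 1)*(x^2 - 7*x + 12) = (x - 3)*(x - 1)*(x - 4)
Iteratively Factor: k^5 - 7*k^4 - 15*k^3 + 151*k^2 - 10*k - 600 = (k - 5)*(k^4 - 2*k^3 - 25*k^2 + 26*k + 120) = (k - 5)^2*(k^3 + 3*k^2 - 10*k - 24) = (k - 5)^2*(k + 2)*(k^2 + k - 12) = (k - 5)^2*(k + 2)*(k + 4)*(k - 3)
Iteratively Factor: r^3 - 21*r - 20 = (r + 1)*(r^2 - r - 20) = (r + 1)*(r + 4)*(r - 5)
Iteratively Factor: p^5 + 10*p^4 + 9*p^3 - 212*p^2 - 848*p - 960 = (p + 4)*(p^4 + 6*p^3 - 15*p^2 - 152*p - 240) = (p + 4)^2*(p^3 + 2*p^2 - 23*p - 60) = (p - 5)*(p + 4)^2*(p^2 + 7*p + 12) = (p - 5)*(p + 3)*(p + 4)^2*(p + 4)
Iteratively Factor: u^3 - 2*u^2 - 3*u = (u)*(u^2 - 2*u - 3) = u*(u + 1)*(u - 3)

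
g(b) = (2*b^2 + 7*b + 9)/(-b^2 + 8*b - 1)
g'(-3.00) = 0.07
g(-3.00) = -0.18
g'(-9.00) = 0.07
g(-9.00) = -0.70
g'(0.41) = -15.56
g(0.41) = 5.78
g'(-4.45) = 0.10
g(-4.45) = -0.31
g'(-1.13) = -0.51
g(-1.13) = -0.32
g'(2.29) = 0.51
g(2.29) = 2.94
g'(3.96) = 1.50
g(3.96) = 4.54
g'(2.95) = 0.84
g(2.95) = 3.39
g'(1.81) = 0.21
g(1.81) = 2.77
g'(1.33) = -0.32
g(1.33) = 2.78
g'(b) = (2*b - 8)*(2*b^2 + 7*b + 9)/(-b^2 + 8*b - 1)^2 + (4*b + 7)/(-b^2 + 8*b - 1) = (23*b^2 + 14*b - 79)/(b^4 - 16*b^3 + 66*b^2 - 16*b + 1)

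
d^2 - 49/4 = (d - 7/2)*(d + 7/2)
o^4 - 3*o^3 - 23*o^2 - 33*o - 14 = (o - 7)*(o + 1)^2*(o + 2)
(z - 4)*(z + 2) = z^2 - 2*z - 8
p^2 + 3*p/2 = p*(p + 3/2)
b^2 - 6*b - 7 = (b - 7)*(b + 1)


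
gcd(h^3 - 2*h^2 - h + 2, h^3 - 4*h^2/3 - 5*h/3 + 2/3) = h^2 - h - 2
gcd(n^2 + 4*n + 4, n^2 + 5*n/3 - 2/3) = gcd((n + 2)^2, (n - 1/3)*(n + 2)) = n + 2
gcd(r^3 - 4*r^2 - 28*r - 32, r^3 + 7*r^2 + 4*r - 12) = r + 2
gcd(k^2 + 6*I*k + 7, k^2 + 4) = 1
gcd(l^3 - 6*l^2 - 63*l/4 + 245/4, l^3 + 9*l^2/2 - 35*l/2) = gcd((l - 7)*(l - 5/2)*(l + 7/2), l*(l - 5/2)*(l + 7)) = l - 5/2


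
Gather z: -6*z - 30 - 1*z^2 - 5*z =-z^2 - 11*z - 30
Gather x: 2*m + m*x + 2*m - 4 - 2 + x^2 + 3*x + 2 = 4*m + x^2 + x*(m + 3) - 4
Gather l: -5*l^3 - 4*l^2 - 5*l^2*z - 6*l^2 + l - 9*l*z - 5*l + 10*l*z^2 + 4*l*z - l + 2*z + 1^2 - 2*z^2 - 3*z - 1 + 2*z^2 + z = -5*l^3 + l^2*(-5*z - 10) + l*(10*z^2 - 5*z - 5)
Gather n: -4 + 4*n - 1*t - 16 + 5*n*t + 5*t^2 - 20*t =n*(5*t + 4) + 5*t^2 - 21*t - 20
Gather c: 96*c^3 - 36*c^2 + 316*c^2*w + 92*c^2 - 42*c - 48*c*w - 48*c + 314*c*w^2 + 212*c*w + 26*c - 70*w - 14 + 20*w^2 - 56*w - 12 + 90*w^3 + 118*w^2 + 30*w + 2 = 96*c^3 + c^2*(316*w + 56) + c*(314*w^2 + 164*w - 64) + 90*w^3 + 138*w^2 - 96*w - 24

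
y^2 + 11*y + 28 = (y + 4)*(y + 7)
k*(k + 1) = k^2 + k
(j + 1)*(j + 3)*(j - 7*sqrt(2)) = j^3 - 7*sqrt(2)*j^2 + 4*j^2 - 28*sqrt(2)*j + 3*j - 21*sqrt(2)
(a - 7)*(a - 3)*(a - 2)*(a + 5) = a^4 - 7*a^3 - 19*a^2 + 163*a - 210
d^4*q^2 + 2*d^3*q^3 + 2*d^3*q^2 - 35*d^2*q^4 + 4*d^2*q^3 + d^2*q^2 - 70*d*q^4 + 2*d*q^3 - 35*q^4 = (d - 5*q)*(d + 7*q)*(d*q + q)^2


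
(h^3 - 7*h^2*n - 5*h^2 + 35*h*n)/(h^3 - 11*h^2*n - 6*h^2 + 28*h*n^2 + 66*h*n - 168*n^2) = h*(h - 5)/(h^2 - 4*h*n - 6*h + 24*n)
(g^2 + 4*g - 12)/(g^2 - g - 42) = (g - 2)/(g - 7)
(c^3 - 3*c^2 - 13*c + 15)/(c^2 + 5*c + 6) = (c^2 - 6*c + 5)/(c + 2)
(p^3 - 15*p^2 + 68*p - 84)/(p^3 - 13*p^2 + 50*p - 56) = (p - 6)/(p - 4)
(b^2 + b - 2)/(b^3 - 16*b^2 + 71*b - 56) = (b + 2)/(b^2 - 15*b + 56)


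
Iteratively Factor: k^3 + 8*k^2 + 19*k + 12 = (k + 1)*(k^2 + 7*k + 12) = (k + 1)*(k + 3)*(k + 4)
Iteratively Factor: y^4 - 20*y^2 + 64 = (y + 2)*(y^3 - 2*y^2 - 16*y + 32) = (y - 4)*(y + 2)*(y^2 + 2*y - 8) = (y - 4)*(y + 2)*(y + 4)*(y - 2)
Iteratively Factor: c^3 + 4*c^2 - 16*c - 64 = (c + 4)*(c^2 - 16) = (c - 4)*(c + 4)*(c + 4)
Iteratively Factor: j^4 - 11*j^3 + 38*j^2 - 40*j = (j - 5)*(j^3 - 6*j^2 + 8*j) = j*(j - 5)*(j^2 - 6*j + 8) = j*(j - 5)*(j - 2)*(j - 4)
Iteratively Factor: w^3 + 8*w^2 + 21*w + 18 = (w + 2)*(w^2 + 6*w + 9) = (w + 2)*(w + 3)*(w + 3)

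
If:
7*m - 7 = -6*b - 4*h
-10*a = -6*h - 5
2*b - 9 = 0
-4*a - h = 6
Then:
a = -31/34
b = 9/2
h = -40/17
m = -180/119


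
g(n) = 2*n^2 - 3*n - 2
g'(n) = 4*n - 3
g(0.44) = -2.93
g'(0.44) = -1.24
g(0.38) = -2.85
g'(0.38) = -1.48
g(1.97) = -0.15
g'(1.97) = 4.88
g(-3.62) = 35.07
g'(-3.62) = -17.48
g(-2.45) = 17.36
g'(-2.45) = -12.80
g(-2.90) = 23.52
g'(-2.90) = -14.60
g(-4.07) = 43.34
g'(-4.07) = -19.28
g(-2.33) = 15.85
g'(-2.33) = -12.32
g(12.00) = 250.00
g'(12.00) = 45.00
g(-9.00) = 187.00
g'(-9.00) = -39.00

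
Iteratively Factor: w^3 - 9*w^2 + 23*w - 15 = (w - 5)*(w^2 - 4*w + 3) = (w - 5)*(w - 1)*(w - 3)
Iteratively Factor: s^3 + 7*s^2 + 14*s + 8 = (s + 2)*(s^2 + 5*s + 4) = (s + 1)*(s + 2)*(s + 4)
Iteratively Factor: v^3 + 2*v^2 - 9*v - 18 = (v + 3)*(v^2 - v - 6) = (v + 2)*(v + 3)*(v - 3)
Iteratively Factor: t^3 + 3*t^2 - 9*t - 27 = (t + 3)*(t^2 - 9) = (t - 3)*(t + 3)*(t + 3)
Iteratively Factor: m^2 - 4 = (m + 2)*(m - 2)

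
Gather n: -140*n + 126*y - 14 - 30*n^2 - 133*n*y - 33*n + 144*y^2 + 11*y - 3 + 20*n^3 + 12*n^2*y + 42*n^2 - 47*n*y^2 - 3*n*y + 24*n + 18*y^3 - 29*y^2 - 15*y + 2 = 20*n^3 + n^2*(12*y + 12) + n*(-47*y^2 - 136*y - 149) + 18*y^3 + 115*y^2 + 122*y - 15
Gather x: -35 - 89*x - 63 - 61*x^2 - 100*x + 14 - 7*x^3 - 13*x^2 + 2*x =-7*x^3 - 74*x^2 - 187*x - 84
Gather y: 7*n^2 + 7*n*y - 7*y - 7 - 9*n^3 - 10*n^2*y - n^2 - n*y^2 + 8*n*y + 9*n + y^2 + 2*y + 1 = -9*n^3 + 6*n^2 + 9*n + y^2*(1 - n) + y*(-10*n^2 + 15*n - 5) - 6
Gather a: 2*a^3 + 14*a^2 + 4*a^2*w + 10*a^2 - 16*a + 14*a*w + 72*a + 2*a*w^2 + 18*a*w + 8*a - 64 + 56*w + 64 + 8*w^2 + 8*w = 2*a^3 + a^2*(4*w + 24) + a*(2*w^2 + 32*w + 64) + 8*w^2 + 64*w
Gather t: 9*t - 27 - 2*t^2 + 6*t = -2*t^2 + 15*t - 27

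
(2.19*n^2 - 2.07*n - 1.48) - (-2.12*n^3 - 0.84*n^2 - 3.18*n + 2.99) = 2.12*n^3 + 3.03*n^2 + 1.11*n - 4.47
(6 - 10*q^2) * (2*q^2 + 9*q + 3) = -20*q^4 - 90*q^3 - 18*q^2 + 54*q + 18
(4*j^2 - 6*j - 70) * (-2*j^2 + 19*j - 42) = -8*j^4 + 88*j^3 - 142*j^2 - 1078*j + 2940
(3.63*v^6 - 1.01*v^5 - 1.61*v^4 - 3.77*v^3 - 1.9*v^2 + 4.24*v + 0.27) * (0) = 0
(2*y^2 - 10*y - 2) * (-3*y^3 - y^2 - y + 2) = -6*y^5 + 28*y^4 + 14*y^3 + 16*y^2 - 18*y - 4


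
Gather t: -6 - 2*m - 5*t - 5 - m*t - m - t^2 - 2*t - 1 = -3*m - t^2 + t*(-m - 7) - 12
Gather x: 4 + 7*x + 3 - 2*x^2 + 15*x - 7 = -2*x^2 + 22*x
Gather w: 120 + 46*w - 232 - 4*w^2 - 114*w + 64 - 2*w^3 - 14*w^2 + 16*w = -2*w^3 - 18*w^2 - 52*w - 48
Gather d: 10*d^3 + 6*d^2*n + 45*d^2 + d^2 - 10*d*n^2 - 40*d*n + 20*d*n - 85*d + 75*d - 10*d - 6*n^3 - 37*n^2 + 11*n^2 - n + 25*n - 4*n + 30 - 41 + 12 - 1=10*d^3 + d^2*(6*n + 46) + d*(-10*n^2 - 20*n - 20) - 6*n^3 - 26*n^2 + 20*n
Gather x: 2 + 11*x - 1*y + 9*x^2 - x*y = 9*x^2 + x*(11 - y) - y + 2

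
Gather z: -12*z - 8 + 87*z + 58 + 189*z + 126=264*z + 176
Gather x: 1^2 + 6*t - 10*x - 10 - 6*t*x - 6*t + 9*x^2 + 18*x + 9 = 9*x^2 + x*(8 - 6*t)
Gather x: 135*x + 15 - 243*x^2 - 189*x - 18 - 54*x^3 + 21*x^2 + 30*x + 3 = -54*x^3 - 222*x^2 - 24*x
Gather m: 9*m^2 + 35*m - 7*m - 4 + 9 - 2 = 9*m^2 + 28*m + 3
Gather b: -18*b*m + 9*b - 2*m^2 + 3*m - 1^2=b*(9 - 18*m) - 2*m^2 + 3*m - 1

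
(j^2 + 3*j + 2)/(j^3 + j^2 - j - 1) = (j + 2)/(j^2 - 1)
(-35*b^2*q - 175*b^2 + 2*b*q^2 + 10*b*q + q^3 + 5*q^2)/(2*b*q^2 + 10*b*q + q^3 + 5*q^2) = (-35*b^2 + 2*b*q + q^2)/(q*(2*b + q))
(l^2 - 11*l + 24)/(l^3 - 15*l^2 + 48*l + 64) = (l - 3)/(l^2 - 7*l - 8)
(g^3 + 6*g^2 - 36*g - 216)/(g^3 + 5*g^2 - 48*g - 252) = (g - 6)/(g - 7)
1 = 1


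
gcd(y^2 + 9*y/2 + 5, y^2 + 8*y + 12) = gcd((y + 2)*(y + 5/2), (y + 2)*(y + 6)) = y + 2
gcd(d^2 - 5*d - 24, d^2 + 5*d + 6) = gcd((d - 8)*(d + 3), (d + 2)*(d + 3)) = d + 3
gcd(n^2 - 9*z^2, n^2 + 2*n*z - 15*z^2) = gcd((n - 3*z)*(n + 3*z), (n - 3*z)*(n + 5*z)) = -n + 3*z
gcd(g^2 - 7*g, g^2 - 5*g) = g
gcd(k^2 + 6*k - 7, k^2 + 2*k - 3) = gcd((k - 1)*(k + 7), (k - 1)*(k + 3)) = k - 1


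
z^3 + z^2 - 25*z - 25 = (z - 5)*(z + 1)*(z + 5)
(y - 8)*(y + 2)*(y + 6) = y^3 - 52*y - 96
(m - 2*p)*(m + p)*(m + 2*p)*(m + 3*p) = m^4 + 4*m^3*p - m^2*p^2 - 16*m*p^3 - 12*p^4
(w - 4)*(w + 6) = w^2 + 2*w - 24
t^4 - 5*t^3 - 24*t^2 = t^2*(t - 8)*(t + 3)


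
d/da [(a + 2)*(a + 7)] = 2*a + 9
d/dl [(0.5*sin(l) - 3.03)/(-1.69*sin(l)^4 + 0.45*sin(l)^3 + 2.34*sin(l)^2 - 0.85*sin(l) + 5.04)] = (2.535*sin(l)^4 - 20.9328*sin(l)^3 + 2.9205*sin(l)^2 + 14.1804*sin(l) - 0.0554999999999999)*cos(l)/(2.8561*sin(l)^8 - 1.521*sin(l)^7 - 7.7067*sin(l)^6 + 4.979*sin(l)^5 - 12.3246*sin(l)^4 + 0.558000000000001*sin(l)^3 + 24.3097*sin(l)^2 - 8.568*sin(l) + 25.4016)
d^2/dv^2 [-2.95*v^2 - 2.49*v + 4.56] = -5.90000000000000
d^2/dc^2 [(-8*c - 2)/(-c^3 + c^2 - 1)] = 4*(c^2*(3*c - 2)^2*(4*c + 1) + (-12*c^2 + 8*c - (3*c - 1)*(4*c + 1))*(c^3 - c^2 + 1))/(c^3 - c^2 + 1)^3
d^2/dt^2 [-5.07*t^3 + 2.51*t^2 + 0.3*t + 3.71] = 5.02 - 30.42*t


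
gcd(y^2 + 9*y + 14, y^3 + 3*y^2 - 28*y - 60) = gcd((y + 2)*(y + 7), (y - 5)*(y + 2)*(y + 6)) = y + 2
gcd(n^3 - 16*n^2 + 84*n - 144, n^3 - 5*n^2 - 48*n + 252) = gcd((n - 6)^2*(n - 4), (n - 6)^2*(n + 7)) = n^2 - 12*n + 36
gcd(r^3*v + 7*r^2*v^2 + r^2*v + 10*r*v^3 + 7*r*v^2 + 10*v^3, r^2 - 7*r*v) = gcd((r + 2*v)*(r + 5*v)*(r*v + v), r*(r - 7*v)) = 1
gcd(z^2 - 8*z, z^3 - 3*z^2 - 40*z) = z^2 - 8*z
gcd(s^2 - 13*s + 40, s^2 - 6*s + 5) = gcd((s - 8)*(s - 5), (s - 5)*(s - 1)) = s - 5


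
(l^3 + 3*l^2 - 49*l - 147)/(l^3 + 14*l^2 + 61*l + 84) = (l - 7)/(l + 4)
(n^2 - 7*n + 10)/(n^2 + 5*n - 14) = (n - 5)/(n + 7)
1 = 1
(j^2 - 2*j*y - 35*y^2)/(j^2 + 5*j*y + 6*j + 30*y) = (j - 7*y)/(j + 6)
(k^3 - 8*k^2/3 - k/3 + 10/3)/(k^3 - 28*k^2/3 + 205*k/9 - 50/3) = 3*(k^2 - k - 2)/(3*k^2 - 23*k + 30)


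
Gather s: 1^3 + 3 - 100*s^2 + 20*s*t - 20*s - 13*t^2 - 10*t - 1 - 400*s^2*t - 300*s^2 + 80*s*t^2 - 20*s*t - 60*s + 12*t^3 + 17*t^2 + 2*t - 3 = s^2*(-400*t - 400) + s*(80*t^2 - 80) + 12*t^3 + 4*t^2 - 8*t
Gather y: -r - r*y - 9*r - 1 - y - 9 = -10*r + y*(-r - 1) - 10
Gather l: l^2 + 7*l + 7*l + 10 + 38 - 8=l^2 + 14*l + 40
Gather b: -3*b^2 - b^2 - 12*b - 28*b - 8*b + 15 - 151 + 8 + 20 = -4*b^2 - 48*b - 108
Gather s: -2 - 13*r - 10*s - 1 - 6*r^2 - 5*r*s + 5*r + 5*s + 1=-6*r^2 - 8*r + s*(-5*r - 5) - 2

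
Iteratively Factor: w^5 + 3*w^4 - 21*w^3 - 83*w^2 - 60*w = (w + 4)*(w^4 - w^3 - 17*w^2 - 15*w) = (w - 5)*(w + 4)*(w^3 + 4*w^2 + 3*w) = (w - 5)*(w + 1)*(w + 4)*(w^2 + 3*w) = w*(w - 5)*(w + 1)*(w + 4)*(w + 3)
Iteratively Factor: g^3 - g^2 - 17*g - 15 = (g - 5)*(g^2 + 4*g + 3) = (g - 5)*(g + 3)*(g + 1)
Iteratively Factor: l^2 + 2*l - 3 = (l - 1)*(l + 3)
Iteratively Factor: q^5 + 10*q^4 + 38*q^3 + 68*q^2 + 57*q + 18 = (q + 3)*(q^4 + 7*q^3 + 17*q^2 + 17*q + 6) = (q + 1)*(q + 3)*(q^3 + 6*q^2 + 11*q + 6) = (q + 1)*(q + 2)*(q + 3)*(q^2 + 4*q + 3) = (q + 1)*(q + 2)*(q + 3)^2*(q + 1)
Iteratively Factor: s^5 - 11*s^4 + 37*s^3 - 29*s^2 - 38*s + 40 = (s - 5)*(s^4 - 6*s^3 + 7*s^2 + 6*s - 8) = (s - 5)*(s - 2)*(s^3 - 4*s^2 - s + 4) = (s - 5)*(s - 4)*(s - 2)*(s^2 - 1) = (s - 5)*(s - 4)*(s - 2)*(s + 1)*(s - 1)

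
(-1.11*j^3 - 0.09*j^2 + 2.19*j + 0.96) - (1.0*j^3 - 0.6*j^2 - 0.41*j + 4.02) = -2.11*j^3 + 0.51*j^2 + 2.6*j - 3.06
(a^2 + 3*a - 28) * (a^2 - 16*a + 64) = a^4 - 13*a^3 - 12*a^2 + 640*a - 1792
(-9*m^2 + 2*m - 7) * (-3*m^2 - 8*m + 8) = 27*m^4 + 66*m^3 - 67*m^2 + 72*m - 56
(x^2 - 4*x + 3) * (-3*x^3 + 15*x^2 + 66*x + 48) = -3*x^5 + 27*x^4 - 3*x^3 - 171*x^2 + 6*x + 144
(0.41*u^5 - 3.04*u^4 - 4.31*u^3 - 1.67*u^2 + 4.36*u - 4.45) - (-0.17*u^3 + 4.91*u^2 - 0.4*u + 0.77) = 0.41*u^5 - 3.04*u^4 - 4.14*u^3 - 6.58*u^2 + 4.76*u - 5.22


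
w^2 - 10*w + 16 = (w - 8)*(w - 2)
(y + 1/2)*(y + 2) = y^2 + 5*y/2 + 1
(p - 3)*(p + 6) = p^2 + 3*p - 18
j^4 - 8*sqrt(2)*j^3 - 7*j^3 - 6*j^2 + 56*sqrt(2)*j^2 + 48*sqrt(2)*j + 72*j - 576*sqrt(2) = (j - 6)*(j - 4)*(j + 3)*(j - 8*sqrt(2))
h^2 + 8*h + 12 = (h + 2)*(h + 6)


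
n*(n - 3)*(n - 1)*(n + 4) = n^4 - 13*n^2 + 12*n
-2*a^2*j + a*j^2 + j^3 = j*(-a + j)*(2*a + j)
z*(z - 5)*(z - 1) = z^3 - 6*z^2 + 5*z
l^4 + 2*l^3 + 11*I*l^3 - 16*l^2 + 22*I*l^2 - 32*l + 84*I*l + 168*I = (l + 2)*(l - 2*I)*(l + 6*I)*(l + 7*I)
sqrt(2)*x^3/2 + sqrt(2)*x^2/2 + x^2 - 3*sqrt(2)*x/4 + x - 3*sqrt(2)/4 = (x - sqrt(2)/2)*(x + 3*sqrt(2)/2)*(sqrt(2)*x/2 + sqrt(2)/2)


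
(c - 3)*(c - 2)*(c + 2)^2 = c^4 - c^3 - 10*c^2 + 4*c + 24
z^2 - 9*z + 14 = (z - 7)*(z - 2)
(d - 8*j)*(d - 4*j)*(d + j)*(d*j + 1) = d^4*j - 11*d^3*j^2 + d^3 + 20*d^2*j^3 - 11*d^2*j + 32*d*j^4 + 20*d*j^2 + 32*j^3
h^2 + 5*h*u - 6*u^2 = (h - u)*(h + 6*u)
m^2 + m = m*(m + 1)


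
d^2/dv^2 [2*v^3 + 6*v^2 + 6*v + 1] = 12*v + 12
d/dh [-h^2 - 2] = -2*h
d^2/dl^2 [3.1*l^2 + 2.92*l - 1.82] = 6.20000000000000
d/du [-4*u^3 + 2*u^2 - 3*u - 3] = -12*u^2 + 4*u - 3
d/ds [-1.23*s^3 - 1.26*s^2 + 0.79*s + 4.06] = -3.69*s^2 - 2.52*s + 0.79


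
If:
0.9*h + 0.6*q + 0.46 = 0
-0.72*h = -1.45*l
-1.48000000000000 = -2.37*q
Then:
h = -0.93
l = -0.46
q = 0.62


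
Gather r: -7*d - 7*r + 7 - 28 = -7*d - 7*r - 21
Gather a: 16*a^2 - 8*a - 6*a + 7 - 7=16*a^2 - 14*a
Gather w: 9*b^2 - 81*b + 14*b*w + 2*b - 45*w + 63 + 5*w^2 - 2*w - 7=9*b^2 - 79*b + 5*w^2 + w*(14*b - 47) + 56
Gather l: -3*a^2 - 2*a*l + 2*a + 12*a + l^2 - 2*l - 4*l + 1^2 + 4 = -3*a^2 + 14*a + l^2 + l*(-2*a - 6) + 5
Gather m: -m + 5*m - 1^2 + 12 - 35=4*m - 24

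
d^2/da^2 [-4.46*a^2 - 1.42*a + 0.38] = -8.92000000000000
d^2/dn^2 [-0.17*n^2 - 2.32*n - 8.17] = -0.340000000000000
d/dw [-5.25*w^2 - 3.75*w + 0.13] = -10.5*w - 3.75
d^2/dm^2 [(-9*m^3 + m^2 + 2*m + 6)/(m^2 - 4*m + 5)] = 2*(-93*m^3 + 543*m^2 - 777*m + 131)/(m^6 - 12*m^5 + 63*m^4 - 184*m^3 + 315*m^2 - 300*m + 125)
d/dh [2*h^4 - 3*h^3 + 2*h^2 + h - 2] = 8*h^3 - 9*h^2 + 4*h + 1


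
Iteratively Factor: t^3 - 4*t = (t)*(t^2 - 4) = t*(t + 2)*(t - 2)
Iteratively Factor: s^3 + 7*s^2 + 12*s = (s + 4)*(s^2 + 3*s) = s*(s + 4)*(s + 3)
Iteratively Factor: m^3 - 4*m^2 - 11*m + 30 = (m - 5)*(m^2 + m - 6) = (m - 5)*(m - 2)*(m + 3)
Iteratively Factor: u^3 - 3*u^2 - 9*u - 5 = (u - 5)*(u^2 + 2*u + 1) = (u - 5)*(u + 1)*(u + 1)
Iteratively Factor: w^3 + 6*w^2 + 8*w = (w + 4)*(w^2 + 2*w) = w*(w + 4)*(w + 2)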